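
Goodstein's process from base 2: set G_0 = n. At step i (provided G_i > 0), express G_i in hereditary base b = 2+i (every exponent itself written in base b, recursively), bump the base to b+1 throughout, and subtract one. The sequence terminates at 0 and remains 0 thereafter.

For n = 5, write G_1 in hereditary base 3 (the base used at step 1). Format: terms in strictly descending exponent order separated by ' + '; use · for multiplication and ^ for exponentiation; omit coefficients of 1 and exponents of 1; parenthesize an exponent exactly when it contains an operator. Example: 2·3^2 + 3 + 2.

5 —HB2→ 2^2 + 1 —bump→ 3^3 + 1 = 28 —(−1)→ 27
27 —HB3→ 3^3 —bump→ 4^4 = 256 —(−1)→ 255

3^3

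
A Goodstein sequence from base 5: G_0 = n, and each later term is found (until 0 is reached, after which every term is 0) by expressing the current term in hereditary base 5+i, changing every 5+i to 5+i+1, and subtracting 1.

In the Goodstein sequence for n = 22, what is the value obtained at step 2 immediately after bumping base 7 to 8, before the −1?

32

(0) 22|_5 = 4·5 + 2 ↦ 4·6 + 2|_6 = 26 ⇒ 25
(1) 25|_6 = 4·6 + 1 ↦ 4·7 + 1|_7 = 29 ⇒ 28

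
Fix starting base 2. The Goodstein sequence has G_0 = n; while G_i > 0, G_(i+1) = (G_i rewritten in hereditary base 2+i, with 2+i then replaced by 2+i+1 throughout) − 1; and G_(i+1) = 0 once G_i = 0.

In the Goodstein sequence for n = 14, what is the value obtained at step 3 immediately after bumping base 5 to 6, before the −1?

G_0 = 14. HB_2(14) = 2^(2 + 1) + 2^2 + 2. Bump = 111. G_1 = 110.
G_1 = 110. HB_3(110) = 3^(3 + 1) + 3^3 + 2. Bump = 1282. G_2 = 1281.
G_2 = 1281. HB_4(1281) = 4^(4 + 1) + 4^4 + 1. Bump = 18751. G_3 = 18750.
G_3 = 18750. HB_5(18750) = 5^(5 + 1) + 5^5. Bump = 326592. G_4 = 326591.

326592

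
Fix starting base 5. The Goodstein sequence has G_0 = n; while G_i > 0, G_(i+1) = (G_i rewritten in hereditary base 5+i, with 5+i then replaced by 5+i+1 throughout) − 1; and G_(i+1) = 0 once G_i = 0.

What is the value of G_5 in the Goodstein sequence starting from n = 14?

step 0: 14 = 2·5 + 4; sub 6 for 5: 2·6 + 4; = 16; G_1 = 16−1 = 15
step 1: 15 = 2·6 + 3; sub 7 for 6: 2·7 + 3; = 17; G_2 = 17−1 = 16
step 2: 16 = 2·7 + 2; sub 8 for 7: 2·8 + 2; = 18; G_3 = 18−1 = 17
step 3: 17 = 2·8 + 1; sub 9 for 8: 2·9 + 1; = 19; G_4 = 19−1 = 18
step 4: 18 = 2·9; sub 10 for 9: 2·10; = 20; G_5 = 20−1 = 19
step 5: 19 = 10 + 9; sub 11 for 10: 11 + 9; = 20; G_6 = 20−1 = 19

19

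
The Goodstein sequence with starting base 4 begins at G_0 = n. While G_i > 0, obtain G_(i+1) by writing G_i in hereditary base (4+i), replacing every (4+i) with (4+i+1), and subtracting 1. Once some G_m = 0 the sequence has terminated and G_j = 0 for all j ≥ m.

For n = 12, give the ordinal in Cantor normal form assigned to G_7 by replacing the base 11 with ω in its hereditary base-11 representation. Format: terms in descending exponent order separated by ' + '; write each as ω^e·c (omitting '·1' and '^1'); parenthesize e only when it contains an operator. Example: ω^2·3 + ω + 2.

G_0 = 12. HB_4(12) = 3·4. Bump = 15. G_1 = 14.
G_1 = 14. HB_5(14) = 2·5 + 4. Bump = 16. G_2 = 15.
G_2 = 15. HB_6(15) = 2·6 + 3. Bump = 17. G_3 = 16.
G_3 = 16. HB_7(16) = 2·7 + 2. Bump = 18. G_4 = 17.
G_4 = 17. HB_8(17) = 2·8 + 1. Bump = 19. G_5 = 18.
G_5 = 18. HB_9(18) = 2·9. Bump = 20. G_6 = 19.
G_6 = 19. HB_10(19) = 10 + 9. Bump = 20. G_7 = 19.
G_7 = 19. HB_11(19) = 11 + 8. Bump = 20. G_8 = 19.

ω + 8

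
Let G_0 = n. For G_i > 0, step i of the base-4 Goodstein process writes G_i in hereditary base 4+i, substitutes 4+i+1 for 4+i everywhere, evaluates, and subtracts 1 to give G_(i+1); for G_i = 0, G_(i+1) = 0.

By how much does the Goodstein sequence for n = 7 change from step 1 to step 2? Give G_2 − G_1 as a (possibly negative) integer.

base 4: 7 = 4 + 3; at 5: 5 + 3 = 8; next = 7
base 5: 7 = 5 + 2; at 6: 6 + 2 = 8; next = 7

0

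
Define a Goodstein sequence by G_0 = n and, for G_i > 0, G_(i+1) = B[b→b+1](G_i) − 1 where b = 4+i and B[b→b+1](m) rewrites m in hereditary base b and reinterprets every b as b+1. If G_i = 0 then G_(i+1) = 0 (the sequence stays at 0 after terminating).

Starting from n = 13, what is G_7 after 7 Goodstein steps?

(0) 13|_4 = 3·4 + 1 ↦ 3·5 + 1|_5 = 16 ⇒ 15
(1) 15|_5 = 3·5 ↦ 3·6|_6 = 18 ⇒ 17
(2) 17|_6 = 2·6 + 5 ↦ 2·7 + 5|_7 = 19 ⇒ 18
(3) 18|_7 = 2·7 + 4 ↦ 2·8 + 4|_8 = 20 ⇒ 19
(4) 19|_8 = 2·8 + 3 ↦ 2·9 + 3|_9 = 21 ⇒ 20
(5) 20|_9 = 2·9 + 2 ↦ 2·10 + 2|_10 = 22 ⇒ 21
(6) 21|_10 = 2·10 + 1 ↦ 2·11 + 1|_11 = 23 ⇒ 22

22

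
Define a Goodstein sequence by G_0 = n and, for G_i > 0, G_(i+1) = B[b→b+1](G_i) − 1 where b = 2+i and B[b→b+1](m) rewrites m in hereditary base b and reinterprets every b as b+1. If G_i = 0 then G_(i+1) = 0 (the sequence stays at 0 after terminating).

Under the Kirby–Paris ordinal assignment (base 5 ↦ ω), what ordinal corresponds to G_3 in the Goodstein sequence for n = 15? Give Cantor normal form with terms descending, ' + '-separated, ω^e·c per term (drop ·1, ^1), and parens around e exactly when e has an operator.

G_0 = 15. HB_2(15) = 2^(2 + 1) + 2^2 + 2 + 1. Bump = 112. G_1 = 111.
G_1 = 111. HB_3(111) = 3^(3 + 1) + 3^3 + 3. Bump = 1284. G_2 = 1283.
G_2 = 1283. HB_4(1283) = 4^(4 + 1) + 4^4 + 3. Bump = 18753. G_3 = 18752.
G_3 = 18752. HB_5(18752) = 5^(5 + 1) + 5^5 + 2. Bump = 326594. G_4 = 326593.

ω^(ω + 1) + ω^ω + 2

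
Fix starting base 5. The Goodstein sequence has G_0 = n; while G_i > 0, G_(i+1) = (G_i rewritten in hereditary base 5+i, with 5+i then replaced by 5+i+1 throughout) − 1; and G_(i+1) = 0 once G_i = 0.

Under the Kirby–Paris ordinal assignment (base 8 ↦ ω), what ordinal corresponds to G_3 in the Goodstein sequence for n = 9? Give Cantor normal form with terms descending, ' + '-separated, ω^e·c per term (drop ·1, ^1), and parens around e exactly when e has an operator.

G_0 = 9. HB_5(9) = 5 + 4. Bump = 10. G_1 = 9.
G_1 = 9. HB_6(9) = 6 + 3. Bump = 10. G_2 = 9.
G_2 = 9. HB_7(9) = 7 + 2. Bump = 10. G_3 = 9.
G_3 = 9. HB_8(9) = 8 + 1. Bump = 10. G_4 = 9.

ω + 1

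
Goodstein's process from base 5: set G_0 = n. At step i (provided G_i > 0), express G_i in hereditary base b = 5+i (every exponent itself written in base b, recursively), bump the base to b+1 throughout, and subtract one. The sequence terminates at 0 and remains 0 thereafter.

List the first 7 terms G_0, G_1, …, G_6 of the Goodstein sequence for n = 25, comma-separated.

step 0: 25 = 5^2; sub 6 for 5: 6^2; = 36; G_1 = 36−1 = 35
step 1: 35 = 5·6 + 5; sub 7 for 6: 5·7 + 5; = 40; G_2 = 40−1 = 39
step 2: 39 = 5·7 + 4; sub 8 for 7: 5·8 + 4; = 44; G_3 = 44−1 = 43
step 3: 43 = 5·8 + 3; sub 9 for 8: 5·9 + 3; = 48; G_4 = 48−1 = 47
step 4: 47 = 5·9 + 2; sub 10 for 9: 5·10 + 2; = 52; G_5 = 52−1 = 51
step 5: 51 = 5·10 + 1; sub 11 for 10: 5·11 + 1; = 56; G_6 = 56−1 = 55

25, 35, 39, 43, 47, 51, 55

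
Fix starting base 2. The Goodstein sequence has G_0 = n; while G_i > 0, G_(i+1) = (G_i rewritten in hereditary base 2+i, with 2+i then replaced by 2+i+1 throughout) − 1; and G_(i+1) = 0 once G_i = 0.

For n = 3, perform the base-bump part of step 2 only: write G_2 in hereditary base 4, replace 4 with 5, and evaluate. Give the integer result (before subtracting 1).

G_0 = 3. HB_2(3) = 2 + 1. Bump = 4. G_1 = 3.
G_1 = 3. HB_3(3) = 3. Bump = 4. G_2 = 3.
G_2 = 3. HB_4(3) = 3. Bump = 3. G_3 = 2.

3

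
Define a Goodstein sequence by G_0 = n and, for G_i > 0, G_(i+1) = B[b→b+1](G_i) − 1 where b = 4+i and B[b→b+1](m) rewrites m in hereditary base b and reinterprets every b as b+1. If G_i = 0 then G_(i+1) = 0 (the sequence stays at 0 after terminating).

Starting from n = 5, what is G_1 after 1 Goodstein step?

step 0: 5 = 4 + 1; sub 5 for 4: 5 + 1; = 6; G_1 = 6−1 = 5
step 1: 5 = 5; sub 6 for 5: 6; = 6; G_2 = 6−1 = 5

5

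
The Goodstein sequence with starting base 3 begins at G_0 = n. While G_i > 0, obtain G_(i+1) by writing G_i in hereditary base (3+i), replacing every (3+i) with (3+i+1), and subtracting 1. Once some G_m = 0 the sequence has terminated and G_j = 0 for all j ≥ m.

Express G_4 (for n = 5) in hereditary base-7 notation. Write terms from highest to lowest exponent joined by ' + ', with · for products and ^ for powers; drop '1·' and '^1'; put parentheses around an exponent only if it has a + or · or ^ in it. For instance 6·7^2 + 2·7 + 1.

G_0 = 5. HB_3(5) = 3 + 2. Bump = 6. G_1 = 5.
G_1 = 5. HB_4(5) = 4 + 1. Bump = 6. G_2 = 5.
G_2 = 5. HB_5(5) = 5. Bump = 6. G_3 = 5.
G_3 = 5. HB_6(5) = 5. Bump = 5. G_4 = 4.
G_4 = 4. HB_7(4) = 4. Bump = 4. G_5 = 3.

4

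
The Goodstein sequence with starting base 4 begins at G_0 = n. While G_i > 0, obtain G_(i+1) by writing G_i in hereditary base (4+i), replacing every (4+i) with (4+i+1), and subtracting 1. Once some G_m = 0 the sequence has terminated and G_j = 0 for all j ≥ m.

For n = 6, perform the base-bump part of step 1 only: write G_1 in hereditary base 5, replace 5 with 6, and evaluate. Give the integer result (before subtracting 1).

(0) 6|_4 = 4 + 2 ↦ 5 + 2|_5 = 7 ⇒ 6
(1) 6|_5 = 5 + 1 ↦ 6 + 1|_6 = 7 ⇒ 6

7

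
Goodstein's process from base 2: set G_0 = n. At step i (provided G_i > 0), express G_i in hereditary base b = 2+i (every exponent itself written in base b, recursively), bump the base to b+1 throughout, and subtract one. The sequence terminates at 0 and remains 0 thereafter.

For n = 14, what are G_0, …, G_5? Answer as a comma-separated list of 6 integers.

14, 110, 1281, 18750, 326591, 5862840

base 2: 14 = 2^(2 + 1) + 2^2 + 2; at 3: 3^(3 + 1) + 3^3 + 3 = 111; next = 110
base 3: 110 = 3^(3 + 1) + 3^3 + 2; at 4: 4^(4 + 1) + 4^4 + 2 = 1282; next = 1281
base 4: 1281 = 4^(4 + 1) + 4^4 + 1; at 5: 5^(5 + 1) + 5^5 + 1 = 18751; next = 18750
base 5: 18750 = 5^(5 + 1) + 5^5; at 6: 6^(6 + 1) + 6^6 = 326592; next = 326591
base 6: 326591 = 6^(6 + 1) + 5·6^5 + 5·6^4 + 5·6^3 + 5·6^2 + 5·6 + 5; at 7: 7^(7 + 1) + 5·7^5 + 5·7^4 + 5·7^3 + 5·7^2 + 5·7 + 5 = 5862841; next = 5862840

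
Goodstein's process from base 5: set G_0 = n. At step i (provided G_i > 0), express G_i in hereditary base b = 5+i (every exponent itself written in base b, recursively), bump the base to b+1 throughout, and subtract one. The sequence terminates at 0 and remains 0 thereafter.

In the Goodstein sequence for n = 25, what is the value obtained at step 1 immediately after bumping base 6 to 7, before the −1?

G_0=25  [base 5] 5^2  →[5↦6]→  6^2 = 36  −1 ⇒ G_1=35
G_1=35  [base 6] 5·6 + 5  →[6↦7]→  5·7 + 5 = 40  −1 ⇒ G_2=39

40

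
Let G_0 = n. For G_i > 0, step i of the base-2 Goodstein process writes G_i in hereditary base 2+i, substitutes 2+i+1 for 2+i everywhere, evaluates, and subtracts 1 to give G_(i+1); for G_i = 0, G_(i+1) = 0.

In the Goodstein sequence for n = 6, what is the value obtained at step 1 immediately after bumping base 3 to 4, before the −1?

258

6 —HB2→ 2^2 + 2 —bump→ 3^3 + 3 = 30 —(−1)→ 29
29 —HB3→ 3^3 + 2 —bump→ 4^4 + 2 = 258 —(−1)→ 257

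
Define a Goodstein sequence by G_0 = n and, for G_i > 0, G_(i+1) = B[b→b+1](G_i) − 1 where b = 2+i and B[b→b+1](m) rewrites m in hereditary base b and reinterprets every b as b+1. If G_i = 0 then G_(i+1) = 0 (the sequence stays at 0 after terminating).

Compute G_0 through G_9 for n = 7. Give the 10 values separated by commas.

G_0=7  [base 2] 2^2 + 2 + 1  →[2↦3]→  3^3 + 3 + 1 = 31  −1 ⇒ G_1=30
G_1=30  [base 3] 3^3 + 3  →[3↦4]→  4^4 + 4 = 260  −1 ⇒ G_2=259
G_2=259  [base 4] 4^4 + 3  →[4↦5]→  5^5 + 3 = 3128  −1 ⇒ G_3=3127
G_3=3127  [base 5] 5^5 + 2  →[5↦6]→  6^6 + 2 = 46658  −1 ⇒ G_4=46657
G_4=46657  [base 6] 6^6 + 1  →[6↦7]→  7^7 + 1 = 823544  −1 ⇒ G_5=823543
G_5=823543  [base 7] 7^7  →[7↦8]→  8^8 = 16777216  −1 ⇒ G_6=16777215
G_6=16777215  [base 8] 7·8^7 + 7·8^6 + 7·8^5 + 7·8^4 + 7·8^3 + 7·8^2 + 7·8 + 7  →[8↦9]→  7·9^7 + 7·9^6 + 7·9^5 + 7·9^4 + 7·9^3 + 7·9^2 + 7·9 + 7 = 37665880  −1 ⇒ G_7=37665879
G_7=37665879  [base 9] 7·9^7 + 7·9^6 + 7·9^5 + 7·9^4 + 7·9^3 + 7·9^2 + 7·9 + 6  →[9↦10]→  7·10^7 + 7·10^6 + 7·10^5 + 7·10^4 + 7·10^3 + 7·10^2 + 7·10 + 6 = 77777776  −1 ⇒ G_8=77777775
G_8=77777775  [base 10] 7·10^7 + 7·10^6 + 7·10^5 + 7·10^4 + 7·10^3 + 7·10^2 + 7·10 + 5  →[10↦11]→  7·11^7 + 7·11^6 + 7·11^5 + 7·11^4 + 7·11^3 + 7·11^2 + 7·11 + 5 = 150051214  −1 ⇒ G_9=150051213

7, 30, 259, 3127, 46657, 823543, 16777215, 37665879, 77777775, 150051213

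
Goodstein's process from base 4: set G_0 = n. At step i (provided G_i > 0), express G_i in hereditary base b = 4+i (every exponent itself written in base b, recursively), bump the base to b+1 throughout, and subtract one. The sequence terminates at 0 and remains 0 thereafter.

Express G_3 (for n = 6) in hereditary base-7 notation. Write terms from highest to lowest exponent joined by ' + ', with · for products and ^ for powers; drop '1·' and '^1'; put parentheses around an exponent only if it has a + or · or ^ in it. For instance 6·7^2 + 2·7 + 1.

step 0: 6 = 4 + 2; sub 5 for 4: 5 + 2; = 7; G_1 = 7−1 = 6
step 1: 6 = 5 + 1; sub 6 for 5: 6 + 1; = 7; G_2 = 7−1 = 6
step 2: 6 = 6; sub 7 for 6: 7; = 7; G_3 = 7−1 = 6

6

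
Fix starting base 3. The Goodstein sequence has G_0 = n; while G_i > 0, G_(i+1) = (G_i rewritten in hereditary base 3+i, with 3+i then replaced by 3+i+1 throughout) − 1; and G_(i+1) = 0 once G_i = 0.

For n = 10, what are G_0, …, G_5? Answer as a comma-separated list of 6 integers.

G_0 = 10. HB_3(10) = 3^2 + 1. Bump = 17. G_1 = 16.
G_1 = 16. HB_4(16) = 4^2. Bump = 25. G_2 = 24.
G_2 = 24. HB_5(24) = 4·5 + 4. Bump = 28. G_3 = 27.
G_3 = 27. HB_6(27) = 4·6 + 3. Bump = 31. G_4 = 30.
G_4 = 30. HB_7(30) = 4·7 + 2. Bump = 34. G_5 = 33.

10, 16, 24, 27, 30, 33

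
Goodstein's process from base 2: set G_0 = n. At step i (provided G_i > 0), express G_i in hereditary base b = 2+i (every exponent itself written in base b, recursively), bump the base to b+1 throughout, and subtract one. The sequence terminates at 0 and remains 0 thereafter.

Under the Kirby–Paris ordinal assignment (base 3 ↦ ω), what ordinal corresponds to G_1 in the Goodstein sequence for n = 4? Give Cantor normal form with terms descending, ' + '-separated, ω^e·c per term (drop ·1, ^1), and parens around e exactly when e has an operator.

[0] 4 ≡ 2^2 (base 2). Lift 3: 27. −1: 26.
[1] 26 ≡ 2·3^2 + 2·3 + 2 (base 3). Lift 4: 42. −1: 41.

ω^2·2 + ω·2 + 2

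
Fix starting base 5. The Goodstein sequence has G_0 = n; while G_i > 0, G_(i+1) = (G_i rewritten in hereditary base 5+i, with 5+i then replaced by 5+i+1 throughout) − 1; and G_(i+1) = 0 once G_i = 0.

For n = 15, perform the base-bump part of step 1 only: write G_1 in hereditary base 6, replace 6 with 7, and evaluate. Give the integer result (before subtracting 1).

19

15 —HB5→ 3·5 —bump→ 3·6 = 18 —(−1)→ 17
17 —HB6→ 2·6 + 5 —bump→ 2·7 + 5 = 19 —(−1)→ 18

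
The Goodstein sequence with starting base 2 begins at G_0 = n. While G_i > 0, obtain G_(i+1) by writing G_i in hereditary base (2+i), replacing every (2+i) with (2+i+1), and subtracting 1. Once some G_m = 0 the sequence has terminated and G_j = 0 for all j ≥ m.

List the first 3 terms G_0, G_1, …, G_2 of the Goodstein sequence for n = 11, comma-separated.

11, 84, 1027

[0] 11 ≡ 2^(2 + 1) + 2 + 1 (base 2). Lift 3: 85. −1: 84.
[1] 84 ≡ 3^(3 + 1) + 3 (base 3). Lift 4: 1028. −1: 1027.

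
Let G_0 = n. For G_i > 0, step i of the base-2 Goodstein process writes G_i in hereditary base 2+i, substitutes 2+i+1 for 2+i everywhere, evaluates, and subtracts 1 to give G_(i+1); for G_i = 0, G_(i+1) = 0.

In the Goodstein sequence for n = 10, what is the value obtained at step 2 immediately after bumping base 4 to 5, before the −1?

15626

base 2: 10 = 2^(2 + 1) + 2; at 3: 3^(3 + 1) + 3 = 84; next = 83
base 3: 83 = 3^(3 + 1) + 2; at 4: 4^(4 + 1) + 2 = 1026; next = 1025
base 4: 1025 = 4^(4 + 1) + 1; at 5: 5^(5 + 1) + 1 = 15626; next = 15625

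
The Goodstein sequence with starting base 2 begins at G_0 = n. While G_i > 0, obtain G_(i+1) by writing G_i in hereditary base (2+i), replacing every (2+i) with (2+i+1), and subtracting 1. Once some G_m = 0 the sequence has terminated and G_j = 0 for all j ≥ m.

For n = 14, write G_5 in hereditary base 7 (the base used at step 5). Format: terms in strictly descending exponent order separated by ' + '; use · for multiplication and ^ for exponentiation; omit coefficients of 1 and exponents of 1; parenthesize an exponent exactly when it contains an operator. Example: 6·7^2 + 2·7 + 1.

14 —HB2→ 2^(2 + 1) + 2^2 + 2 —bump→ 3^(3 + 1) + 3^3 + 3 = 111 —(−1)→ 110
110 —HB3→ 3^(3 + 1) + 3^3 + 2 —bump→ 4^(4 + 1) + 4^4 + 2 = 1282 —(−1)→ 1281
1281 —HB4→ 4^(4 + 1) + 4^4 + 1 —bump→ 5^(5 + 1) + 5^5 + 1 = 18751 —(−1)→ 18750
18750 —HB5→ 5^(5 + 1) + 5^5 —bump→ 6^(6 + 1) + 6^6 = 326592 —(−1)→ 326591
326591 —HB6→ 6^(6 + 1) + 5·6^5 + 5·6^4 + 5·6^3 + 5·6^2 + 5·6 + 5 —bump→ 7^(7 + 1) + 5·7^5 + 5·7^4 + 5·7^3 + 5·7^2 + 5·7 + 5 = 5862841 —(−1)→ 5862840

7^(7 + 1) + 5·7^5 + 5·7^4 + 5·7^3 + 5·7^2 + 5·7 + 4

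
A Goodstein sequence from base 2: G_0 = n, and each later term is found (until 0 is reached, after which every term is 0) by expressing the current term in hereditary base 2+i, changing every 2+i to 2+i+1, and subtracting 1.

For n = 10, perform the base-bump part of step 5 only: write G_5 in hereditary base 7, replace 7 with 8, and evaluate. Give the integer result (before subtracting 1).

84073324

10 —HB2→ 2^(2 + 1) + 2 —bump→ 3^(3 + 1) + 3 = 84 —(−1)→ 83
83 —HB3→ 3^(3 + 1) + 2 —bump→ 4^(4 + 1) + 2 = 1026 —(−1)→ 1025
1025 —HB4→ 4^(4 + 1) + 1 —bump→ 5^(5 + 1) + 1 = 15626 —(−1)→ 15625
15625 —HB5→ 5^(5 + 1) —bump→ 6^(6 + 1) = 279936 —(−1)→ 279935
279935 —HB6→ 5·6^6 + 5·6^5 + 5·6^4 + 5·6^3 + 5·6^2 + 5·6 + 5 —bump→ 5·7^7 + 5·7^5 + 5·7^4 + 5·7^3 + 5·7^2 + 5·7 + 5 = 4215755 —(−1)→ 4215754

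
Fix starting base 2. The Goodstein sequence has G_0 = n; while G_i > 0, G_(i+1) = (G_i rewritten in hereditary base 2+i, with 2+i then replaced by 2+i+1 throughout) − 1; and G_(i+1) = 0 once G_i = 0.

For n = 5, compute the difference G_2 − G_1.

228

base 2: 5 = 2^2 + 1; at 3: 3^3 + 1 = 28; next = 27
base 3: 27 = 3^3; at 4: 4^4 = 256; next = 255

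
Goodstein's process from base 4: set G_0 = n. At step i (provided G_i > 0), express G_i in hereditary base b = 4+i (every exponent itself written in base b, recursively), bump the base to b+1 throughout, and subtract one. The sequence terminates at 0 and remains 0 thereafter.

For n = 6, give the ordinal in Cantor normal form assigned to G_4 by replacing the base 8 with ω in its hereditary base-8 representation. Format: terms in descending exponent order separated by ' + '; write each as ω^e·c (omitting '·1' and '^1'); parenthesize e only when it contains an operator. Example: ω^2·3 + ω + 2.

step 0: 6 = 4 + 2; sub 5 for 4: 5 + 2; = 7; G_1 = 7−1 = 6
step 1: 6 = 5 + 1; sub 6 for 5: 6 + 1; = 7; G_2 = 7−1 = 6
step 2: 6 = 6; sub 7 for 6: 7; = 7; G_3 = 7−1 = 6
step 3: 6 = 6; sub 8 for 7: 6; = 6; G_4 = 6−1 = 5
step 4: 5 = 5; sub 9 for 8: 5; = 5; G_5 = 5−1 = 4

5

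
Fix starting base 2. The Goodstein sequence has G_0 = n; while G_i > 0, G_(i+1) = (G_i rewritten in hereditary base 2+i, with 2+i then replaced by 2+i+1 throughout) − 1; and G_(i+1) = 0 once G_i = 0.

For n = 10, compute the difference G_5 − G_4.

[0] 10 ≡ 2^(2 + 1) + 2 (base 2). Lift 3: 84. −1: 83.
[1] 83 ≡ 3^(3 + 1) + 2 (base 3). Lift 4: 1026. −1: 1025.
[2] 1025 ≡ 4^(4 + 1) + 1 (base 4). Lift 5: 15626. −1: 15625.
[3] 15625 ≡ 5^(5 + 1) (base 5). Lift 6: 279936. −1: 279935.
[4] 279935 ≡ 5·6^6 + 5·6^5 + 5·6^4 + 5·6^3 + 5·6^2 + 5·6 + 5 (base 6). Lift 7: 4215755. −1: 4215754.

3935819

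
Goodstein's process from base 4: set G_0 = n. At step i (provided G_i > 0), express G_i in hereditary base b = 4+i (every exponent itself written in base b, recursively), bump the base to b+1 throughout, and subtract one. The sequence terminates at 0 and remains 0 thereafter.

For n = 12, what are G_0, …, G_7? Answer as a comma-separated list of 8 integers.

base 4: 12 = 3·4; at 5: 3·5 = 15; next = 14
base 5: 14 = 2·5 + 4; at 6: 2·6 + 4 = 16; next = 15
base 6: 15 = 2·6 + 3; at 7: 2·7 + 3 = 17; next = 16
base 7: 16 = 2·7 + 2; at 8: 2·8 + 2 = 18; next = 17
base 8: 17 = 2·8 + 1; at 9: 2·9 + 1 = 19; next = 18
base 9: 18 = 2·9; at 10: 2·10 = 20; next = 19
base 10: 19 = 10 + 9; at 11: 11 + 9 = 20; next = 19

12, 14, 15, 16, 17, 18, 19, 19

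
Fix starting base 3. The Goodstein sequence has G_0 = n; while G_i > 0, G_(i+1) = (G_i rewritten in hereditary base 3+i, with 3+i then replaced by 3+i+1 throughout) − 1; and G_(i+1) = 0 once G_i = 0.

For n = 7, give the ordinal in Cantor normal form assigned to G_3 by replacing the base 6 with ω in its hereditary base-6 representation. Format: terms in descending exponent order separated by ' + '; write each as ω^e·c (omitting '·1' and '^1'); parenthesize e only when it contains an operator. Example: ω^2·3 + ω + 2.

[0] 7 ≡ 2·3 + 1 (base 3). Lift 4: 9. −1: 8.
[1] 8 ≡ 2·4 (base 4). Lift 5: 10. −1: 9.
[2] 9 ≡ 5 + 4 (base 5). Lift 6: 10. −1: 9.
[3] 9 ≡ 6 + 3 (base 6). Lift 7: 10. −1: 9.

ω + 3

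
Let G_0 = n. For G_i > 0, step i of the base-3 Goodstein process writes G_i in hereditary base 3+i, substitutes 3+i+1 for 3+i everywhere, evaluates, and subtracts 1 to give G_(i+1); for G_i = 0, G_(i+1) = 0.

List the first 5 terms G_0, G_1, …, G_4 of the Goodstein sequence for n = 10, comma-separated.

step 0: 10 = 3^2 + 1; sub 4 for 3: 4^2 + 1; = 17; G_1 = 17−1 = 16
step 1: 16 = 4^2; sub 5 for 4: 5^2; = 25; G_2 = 25−1 = 24
step 2: 24 = 4·5 + 4; sub 6 for 5: 4·6 + 4; = 28; G_3 = 28−1 = 27
step 3: 27 = 4·6 + 3; sub 7 for 6: 4·7 + 3; = 31; G_4 = 31−1 = 30

10, 16, 24, 27, 30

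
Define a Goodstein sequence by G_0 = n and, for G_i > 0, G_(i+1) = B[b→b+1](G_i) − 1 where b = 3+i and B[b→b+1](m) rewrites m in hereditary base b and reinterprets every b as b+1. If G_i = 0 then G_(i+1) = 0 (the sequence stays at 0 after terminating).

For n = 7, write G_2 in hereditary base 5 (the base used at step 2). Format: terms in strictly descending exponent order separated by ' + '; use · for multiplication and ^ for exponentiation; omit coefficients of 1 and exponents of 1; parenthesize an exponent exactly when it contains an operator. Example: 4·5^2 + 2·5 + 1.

5 + 4

[0] 7 ≡ 2·3 + 1 (base 3). Lift 4: 9. −1: 8.
[1] 8 ≡ 2·4 (base 4). Lift 5: 10. −1: 9.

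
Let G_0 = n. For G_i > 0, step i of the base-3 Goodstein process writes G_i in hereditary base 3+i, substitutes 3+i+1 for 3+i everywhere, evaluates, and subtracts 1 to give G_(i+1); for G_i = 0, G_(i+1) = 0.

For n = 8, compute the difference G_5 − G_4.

i=0: 8 = 2·3 + 2 (b=3); 3→4: 2·4 + 2 = 10; 10−1 = 9
i=1: 9 = 2·4 + 1 (b=4); 4→5: 2·5 + 1 = 11; 11−1 = 10
i=2: 10 = 2·5 (b=5); 5→6: 2·6 = 12; 12−1 = 11
i=3: 11 = 6 + 5 (b=6); 6→7: 7 + 5 = 12; 12−1 = 11
i=4: 11 = 7 + 4 (b=7); 7→8: 8 + 4 = 12; 12−1 = 11

0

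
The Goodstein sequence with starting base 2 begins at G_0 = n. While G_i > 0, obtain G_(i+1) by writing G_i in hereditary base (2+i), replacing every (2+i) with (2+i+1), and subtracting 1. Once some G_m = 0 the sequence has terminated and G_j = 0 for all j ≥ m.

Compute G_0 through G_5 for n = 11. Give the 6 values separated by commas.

11, 84, 1027, 15627, 279937, 5764801

11 —HB2→ 2^(2 + 1) + 2 + 1 —bump→ 3^(3 + 1) + 3 + 1 = 85 —(−1)→ 84
84 —HB3→ 3^(3 + 1) + 3 —bump→ 4^(4 + 1) + 4 = 1028 —(−1)→ 1027
1027 —HB4→ 4^(4 + 1) + 3 —bump→ 5^(5 + 1) + 3 = 15628 —(−1)→ 15627
15627 —HB5→ 5^(5 + 1) + 2 —bump→ 6^(6 + 1) + 2 = 279938 —(−1)→ 279937
279937 —HB6→ 6^(6 + 1) + 1 —bump→ 7^(7 + 1) + 1 = 5764802 —(−1)→ 5764801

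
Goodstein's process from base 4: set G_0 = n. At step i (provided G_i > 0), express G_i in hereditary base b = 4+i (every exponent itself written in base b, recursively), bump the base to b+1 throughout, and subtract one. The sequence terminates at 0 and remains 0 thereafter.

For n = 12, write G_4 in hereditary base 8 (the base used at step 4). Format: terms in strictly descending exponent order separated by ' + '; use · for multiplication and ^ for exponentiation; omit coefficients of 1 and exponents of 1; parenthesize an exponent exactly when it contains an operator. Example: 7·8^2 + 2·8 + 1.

2·8 + 1

G_0 = 12. HB_4(12) = 3·4. Bump = 15. G_1 = 14.
G_1 = 14. HB_5(14) = 2·5 + 4. Bump = 16. G_2 = 15.
G_2 = 15. HB_6(15) = 2·6 + 3. Bump = 17. G_3 = 16.
G_3 = 16. HB_7(16) = 2·7 + 2. Bump = 18. G_4 = 17.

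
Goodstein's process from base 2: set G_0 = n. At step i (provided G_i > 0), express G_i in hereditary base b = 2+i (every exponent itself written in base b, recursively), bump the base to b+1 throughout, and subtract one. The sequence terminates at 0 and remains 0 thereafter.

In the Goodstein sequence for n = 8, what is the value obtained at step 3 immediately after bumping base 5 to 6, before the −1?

93396

[0] 8 ≡ 2^(2 + 1) (base 2). Lift 3: 81. −1: 80.
[1] 80 ≡ 2·3^3 + 2·3^2 + 2·3 + 2 (base 3). Lift 4: 554. −1: 553.
[2] 553 ≡ 2·4^4 + 2·4^2 + 2·4 + 1 (base 4). Lift 5: 6311. −1: 6310.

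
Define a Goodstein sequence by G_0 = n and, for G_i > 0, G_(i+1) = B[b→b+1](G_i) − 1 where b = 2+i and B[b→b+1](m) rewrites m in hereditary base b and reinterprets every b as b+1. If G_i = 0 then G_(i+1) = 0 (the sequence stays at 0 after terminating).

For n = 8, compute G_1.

step 0: 8 = 2^(2 + 1); sub 3 for 2: 3^(3 + 1); = 81; G_1 = 81−1 = 80
step 1: 80 = 2·3^3 + 2·3^2 + 2·3 + 2; sub 4 for 3: 2·4^4 + 2·4^2 + 2·4 + 2; = 554; G_2 = 554−1 = 553

80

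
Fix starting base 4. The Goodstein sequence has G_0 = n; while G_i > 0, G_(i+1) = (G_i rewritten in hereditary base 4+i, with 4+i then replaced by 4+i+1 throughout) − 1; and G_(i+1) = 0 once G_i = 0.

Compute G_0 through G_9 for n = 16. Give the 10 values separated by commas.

16, 24, 27, 30, 33, 36, 39, 41, 43, 45

base 4: 16 = 4^2; at 5: 5^2 = 25; next = 24
base 5: 24 = 4·5 + 4; at 6: 4·6 + 4 = 28; next = 27
base 6: 27 = 4·6 + 3; at 7: 4·7 + 3 = 31; next = 30
base 7: 30 = 4·7 + 2; at 8: 4·8 + 2 = 34; next = 33
base 8: 33 = 4·8 + 1; at 9: 4·9 + 1 = 37; next = 36
base 9: 36 = 4·9; at 10: 4·10 = 40; next = 39
base 10: 39 = 3·10 + 9; at 11: 3·11 + 9 = 42; next = 41
base 11: 41 = 3·11 + 8; at 12: 3·12 + 8 = 44; next = 43
base 12: 43 = 3·12 + 7; at 13: 3·13 + 7 = 46; next = 45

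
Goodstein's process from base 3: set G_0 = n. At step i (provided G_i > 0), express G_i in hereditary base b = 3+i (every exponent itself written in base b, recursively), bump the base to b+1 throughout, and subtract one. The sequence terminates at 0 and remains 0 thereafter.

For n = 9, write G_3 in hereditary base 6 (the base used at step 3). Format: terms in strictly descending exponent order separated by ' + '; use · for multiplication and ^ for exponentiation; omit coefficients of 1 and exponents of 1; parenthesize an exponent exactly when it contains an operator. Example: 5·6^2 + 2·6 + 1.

base 3: 9 = 3^2; at 4: 4^2 = 16; next = 15
base 4: 15 = 3·4 + 3; at 5: 3·5 + 3 = 18; next = 17
base 5: 17 = 3·5 + 2; at 6: 3·6 + 2 = 20; next = 19

3·6 + 1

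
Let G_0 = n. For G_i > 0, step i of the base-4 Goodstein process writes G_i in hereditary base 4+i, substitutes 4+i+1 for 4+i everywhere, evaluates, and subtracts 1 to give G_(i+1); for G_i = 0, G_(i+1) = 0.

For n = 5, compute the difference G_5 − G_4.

-1

(0) 5|_4 = 4 + 1 ↦ 5 + 1|_5 = 6 ⇒ 5
(1) 5|_5 = 5 ↦ 6|_6 = 6 ⇒ 5
(2) 5|_6 = 5 ↦ 5|_7 = 5 ⇒ 4
(3) 4|_7 = 4 ↦ 4|_8 = 4 ⇒ 3
(4) 3|_8 = 3 ↦ 3|_9 = 3 ⇒ 2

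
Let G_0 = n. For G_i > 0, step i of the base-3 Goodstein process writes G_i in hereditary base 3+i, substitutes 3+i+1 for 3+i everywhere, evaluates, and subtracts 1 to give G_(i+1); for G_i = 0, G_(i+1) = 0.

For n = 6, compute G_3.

step 0: 6 = 2·3; sub 4 for 3: 2·4; = 8; G_1 = 8−1 = 7
step 1: 7 = 4 + 3; sub 5 for 4: 5 + 3; = 8; G_2 = 8−1 = 7
step 2: 7 = 5 + 2; sub 6 for 5: 6 + 2; = 8; G_3 = 8−1 = 7
step 3: 7 = 6 + 1; sub 7 for 6: 7 + 1; = 8; G_4 = 8−1 = 7

7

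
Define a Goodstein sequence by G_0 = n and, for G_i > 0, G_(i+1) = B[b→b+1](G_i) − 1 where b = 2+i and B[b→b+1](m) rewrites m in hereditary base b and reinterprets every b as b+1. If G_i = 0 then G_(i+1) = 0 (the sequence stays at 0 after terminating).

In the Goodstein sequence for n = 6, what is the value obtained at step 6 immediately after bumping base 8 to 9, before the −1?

332148

G_0=6  [base 2] 2^2 + 2  →[2↦3]→  3^3 + 3 = 30  −1 ⇒ G_1=29
G_1=29  [base 3] 3^3 + 2  →[3↦4]→  4^4 + 2 = 258  −1 ⇒ G_2=257
G_2=257  [base 4] 4^4 + 1  →[4↦5]→  5^5 + 1 = 3126  −1 ⇒ G_3=3125
G_3=3125  [base 5] 5^5  →[5↦6]→  6^6 = 46656  −1 ⇒ G_4=46655
G_4=46655  [base 6] 5·6^5 + 5·6^4 + 5·6^3 + 5·6^2 + 5·6 + 5  →[6↦7]→  5·7^5 + 5·7^4 + 5·7^3 + 5·7^2 + 5·7 + 5 = 98040  −1 ⇒ G_5=98039
G_5=98039  [base 7] 5·7^5 + 5·7^4 + 5·7^3 + 5·7^2 + 5·7 + 4  →[7↦8]→  5·8^5 + 5·8^4 + 5·8^3 + 5·8^2 + 5·8 + 4 = 187244  −1 ⇒ G_6=187243
G_6=187243  [base 8] 5·8^5 + 5·8^4 + 5·8^3 + 5·8^2 + 5·8 + 3  →[8↦9]→  5·9^5 + 5·9^4 + 5·9^3 + 5·9^2 + 5·9 + 3 = 332148  −1 ⇒ G_7=332147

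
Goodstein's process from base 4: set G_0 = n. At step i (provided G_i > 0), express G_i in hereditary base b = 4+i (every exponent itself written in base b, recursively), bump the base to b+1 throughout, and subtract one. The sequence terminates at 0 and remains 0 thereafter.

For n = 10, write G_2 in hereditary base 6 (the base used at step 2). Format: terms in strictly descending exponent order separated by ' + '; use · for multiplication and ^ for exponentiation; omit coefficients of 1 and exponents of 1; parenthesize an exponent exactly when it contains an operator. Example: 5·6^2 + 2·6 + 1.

i=0: 10 = 2·4 + 2 (b=4); 4→5: 2·5 + 2 = 12; 12−1 = 11
i=1: 11 = 2·5 + 1 (b=5); 5→6: 2·6 + 1 = 13; 13−1 = 12
i=2: 12 = 2·6 (b=6); 6→7: 2·7 = 14; 14−1 = 13

2·6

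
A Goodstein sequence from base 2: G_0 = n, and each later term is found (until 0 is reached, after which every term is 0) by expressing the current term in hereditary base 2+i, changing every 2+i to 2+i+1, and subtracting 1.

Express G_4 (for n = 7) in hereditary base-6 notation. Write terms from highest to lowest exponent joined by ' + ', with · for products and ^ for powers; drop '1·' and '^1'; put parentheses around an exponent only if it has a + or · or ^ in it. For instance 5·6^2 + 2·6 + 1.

6^6 + 1

base 2: 7 = 2^2 + 2 + 1; at 3: 3^3 + 3 + 1 = 31; next = 30
base 3: 30 = 3^3 + 3; at 4: 4^4 + 4 = 260; next = 259
base 4: 259 = 4^4 + 3; at 5: 5^5 + 3 = 3128; next = 3127
base 5: 3127 = 5^5 + 2; at 6: 6^6 + 2 = 46658; next = 46657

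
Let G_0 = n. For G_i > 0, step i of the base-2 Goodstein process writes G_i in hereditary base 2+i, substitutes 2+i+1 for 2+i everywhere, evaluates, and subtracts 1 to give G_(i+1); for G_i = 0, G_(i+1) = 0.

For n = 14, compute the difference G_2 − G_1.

1171

[0] 14 ≡ 2^(2 + 1) + 2^2 + 2 (base 2). Lift 3: 111. −1: 110.
[1] 110 ≡ 3^(3 + 1) + 3^3 + 2 (base 3). Lift 4: 1282. −1: 1281.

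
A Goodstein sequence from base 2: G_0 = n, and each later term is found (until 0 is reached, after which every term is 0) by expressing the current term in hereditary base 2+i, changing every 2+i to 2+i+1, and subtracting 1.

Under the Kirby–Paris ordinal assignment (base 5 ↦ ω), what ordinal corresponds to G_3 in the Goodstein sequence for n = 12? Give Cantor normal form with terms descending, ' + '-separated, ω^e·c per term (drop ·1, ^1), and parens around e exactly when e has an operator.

ω^(ω + 1) + ω^2·2 + ω·2

(0) 12|_2 = 2^(2 + 1) + 2^2 ↦ 3^(3 + 1) + 3^3|_3 = 108 ⇒ 107
(1) 107|_3 = 3^(3 + 1) + 2·3^2 + 2·3 + 2 ↦ 4^(4 + 1) + 2·4^2 + 2·4 + 2|_4 = 1066 ⇒ 1065
(2) 1065|_4 = 4^(4 + 1) + 2·4^2 + 2·4 + 1 ↦ 5^(5 + 1) + 2·5^2 + 2·5 + 1|_5 = 15686 ⇒ 15685
(3) 15685|_5 = 5^(5 + 1) + 2·5^2 + 2·5 ↦ 6^(6 + 1) + 2·6^2 + 2·6|_6 = 280020 ⇒ 280019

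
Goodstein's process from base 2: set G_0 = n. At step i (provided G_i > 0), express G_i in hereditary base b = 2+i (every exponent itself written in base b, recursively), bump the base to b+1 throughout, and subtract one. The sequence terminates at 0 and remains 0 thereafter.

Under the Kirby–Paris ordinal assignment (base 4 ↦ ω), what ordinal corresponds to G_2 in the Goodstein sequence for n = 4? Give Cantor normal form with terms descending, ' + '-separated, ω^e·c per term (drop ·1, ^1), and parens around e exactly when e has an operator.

4 —HB2→ 2^2 —bump→ 3^3 = 27 —(−1)→ 26
26 —HB3→ 2·3^2 + 2·3 + 2 —bump→ 2·4^2 + 2·4 + 2 = 42 —(−1)→ 41
41 —HB4→ 2·4^2 + 2·4 + 1 —bump→ 2·5^2 + 2·5 + 1 = 61 —(−1)→ 60

ω^2·2 + ω·2 + 1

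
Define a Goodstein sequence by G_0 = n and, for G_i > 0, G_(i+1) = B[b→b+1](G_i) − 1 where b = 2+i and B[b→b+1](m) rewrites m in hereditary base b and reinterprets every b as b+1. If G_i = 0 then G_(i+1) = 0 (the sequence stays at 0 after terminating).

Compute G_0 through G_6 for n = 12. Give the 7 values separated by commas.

12, 107, 1065, 15685, 280019, 5764910, 134217867

i=0: 12 = 2^(2 + 1) + 2^2 (b=2); 2→3: 3^(3 + 1) + 3^3 = 108; 108−1 = 107
i=1: 107 = 3^(3 + 1) + 2·3^2 + 2·3 + 2 (b=3); 3→4: 4^(4 + 1) + 2·4^2 + 2·4 + 2 = 1066; 1066−1 = 1065
i=2: 1065 = 4^(4 + 1) + 2·4^2 + 2·4 + 1 (b=4); 4→5: 5^(5 + 1) + 2·5^2 + 2·5 + 1 = 15686; 15686−1 = 15685
i=3: 15685 = 5^(5 + 1) + 2·5^2 + 2·5 (b=5); 5→6: 6^(6 + 1) + 2·6^2 + 2·6 = 280020; 280020−1 = 280019
i=4: 280019 = 6^(6 + 1) + 2·6^2 + 6 + 5 (b=6); 6→7: 7^(7 + 1) + 2·7^2 + 7 + 5 = 5764911; 5764911−1 = 5764910
i=5: 5764910 = 7^(7 + 1) + 2·7^2 + 7 + 4 (b=7); 7→8: 8^(8 + 1) + 2·8^2 + 8 + 4 = 134217868; 134217868−1 = 134217867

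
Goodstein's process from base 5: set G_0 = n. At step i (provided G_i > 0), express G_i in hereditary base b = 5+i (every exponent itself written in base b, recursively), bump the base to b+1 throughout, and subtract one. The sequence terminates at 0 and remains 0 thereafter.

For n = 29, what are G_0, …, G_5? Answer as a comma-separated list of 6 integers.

29, 39, 51, 65, 81, 99

[0] 29 ≡ 5^2 + 4 (base 5). Lift 6: 40. −1: 39.
[1] 39 ≡ 6^2 + 3 (base 6). Lift 7: 52. −1: 51.
[2] 51 ≡ 7^2 + 2 (base 7). Lift 8: 66. −1: 65.
[3] 65 ≡ 8^2 + 1 (base 8). Lift 9: 82. −1: 81.
[4] 81 ≡ 9^2 (base 9). Lift 10: 100. −1: 99.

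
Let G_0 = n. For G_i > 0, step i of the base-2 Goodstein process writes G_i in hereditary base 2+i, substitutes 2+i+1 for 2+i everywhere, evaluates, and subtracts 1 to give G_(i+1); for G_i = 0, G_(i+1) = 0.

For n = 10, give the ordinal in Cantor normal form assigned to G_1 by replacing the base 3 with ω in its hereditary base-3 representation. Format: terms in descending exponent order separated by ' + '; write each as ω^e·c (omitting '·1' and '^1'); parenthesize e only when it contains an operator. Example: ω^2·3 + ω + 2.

ω^(ω + 1) + 2

G_0=10  [base 2] 2^(2 + 1) + 2  →[2↦3]→  3^(3 + 1) + 3 = 84  −1 ⇒ G_1=83
G_1=83  [base 3] 3^(3 + 1) + 2  →[3↦4]→  4^(4 + 1) + 2 = 1026  −1 ⇒ G_2=1025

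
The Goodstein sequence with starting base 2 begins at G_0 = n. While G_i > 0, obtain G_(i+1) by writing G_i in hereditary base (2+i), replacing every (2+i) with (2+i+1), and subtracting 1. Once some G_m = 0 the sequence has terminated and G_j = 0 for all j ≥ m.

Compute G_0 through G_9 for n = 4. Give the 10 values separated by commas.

4 —HB2→ 2^2 —bump→ 3^3 = 27 —(−1)→ 26
26 —HB3→ 2·3^2 + 2·3 + 2 —bump→ 2·4^2 + 2·4 + 2 = 42 —(−1)→ 41
41 —HB4→ 2·4^2 + 2·4 + 1 —bump→ 2·5^2 + 2·5 + 1 = 61 —(−1)→ 60
60 —HB5→ 2·5^2 + 2·5 —bump→ 2·6^2 + 2·6 = 84 —(−1)→ 83
83 —HB6→ 2·6^2 + 6 + 5 —bump→ 2·7^2 + 7 + 5 = 110 —(−1)→ 109
109 —HB7→ 2·7^2 + 7 + 4 —bump→ 2·8^2 + 8 + 4 = 140 —(−1)→ 139
139 —HB8→ 2·8^2 + 8 + 3 —bump→ 2·9^2 + 9 + 3 = 174 —(−1)→ 173
173 —HB9→ 2·9^2 + 9 + 2 —bump→ 2·10^2 + 10 + 2 = 212 —(−1)→ 211
211 —HB10→ 2·10^2 + 10 + 1 —bump→ 2·11^2 + 11 + 1 = 254 —(−1)→ 253

4, 26, 41, 60, 83, 109, 139, 173, 211, 253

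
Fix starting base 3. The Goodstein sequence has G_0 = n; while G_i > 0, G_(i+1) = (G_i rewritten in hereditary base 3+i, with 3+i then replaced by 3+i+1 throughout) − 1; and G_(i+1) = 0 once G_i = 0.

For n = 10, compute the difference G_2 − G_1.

[0] 10 ≡ 3^2 + 1 (base 3). Lift 4: 17. −1: 16.
[1] 16 ≡ 4^2 (base 4). Lift 5: 25. −1: 24.

8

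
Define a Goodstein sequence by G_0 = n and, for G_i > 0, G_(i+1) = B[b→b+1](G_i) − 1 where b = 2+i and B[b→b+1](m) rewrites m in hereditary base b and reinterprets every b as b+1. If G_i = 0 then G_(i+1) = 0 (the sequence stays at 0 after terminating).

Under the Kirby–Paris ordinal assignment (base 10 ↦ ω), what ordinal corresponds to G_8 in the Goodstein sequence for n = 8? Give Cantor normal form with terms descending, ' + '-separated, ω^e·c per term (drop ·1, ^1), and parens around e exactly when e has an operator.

ω^ω·2 + ω^2·2 + ω + 1

i=0: 8 = 2^(2 + 1) (b=2); 2→3: 3^(3 + 1) = 81; 81−1 = 80
i=1: 80 = 2·3^3 + 2·3^2 + 2·3 + 2 (b=3); 3→4: 2·4^4 + 2·4^2 + 2·4 + 2 = 554; 554−1 = 553
i=2: 553 = 2·4^4 + 2·4^2 + 2·4 + 1 (b=4); 4→5: 2·5^5 + 2·5^2 + 2·5 + 1 = 6311; 6311−1 = 6310
i=3: 6310 = 2·5^5 + 2·5^2 + 2·5 (b=5); 5→6: 2·6^6 + 2·6^2 + 2·6 = 93396; 93396−1 = 93395
i=4: 93395 = 2·6^6 + 2·6^2 + 6 + 5 (b=6); 6→7: 2·7^7 + 2·7^2 + 7 + 5 = 1647196; 1647196−1 = 1647195
i=5: 1647195 = 2·7^7 + 2·7^2 + 7 + 4 (b=7); 7→8: 2·8^8 + 2·8^2 + 8 + 4 = 33554572; 33554572−1 = 33554571
i=6: 33554571 = 2·8^8 + 2·8^2 + 8 + 3 (b=8); 8→9: 2·9^9 + 2·9^2 + 9 + 3 = 774841152; 774841152−1 = 774841151
i=7: 774841151 = 2·9^9 + 2·9^2 + 9 + 2 (b=9); 9→10: 2·10^10 + 2·10^2 + 10 + 2 = 20000000212; 20000000212−1 = 20000000211
i=8: 20000000211 = 2·10^10 + 2·10^2 + 10 + 1 (b=10); 10→11: 2·11^11 + 2·11^2 + 11 + 1 = 570623341476; 570623341476−1 = 570623341475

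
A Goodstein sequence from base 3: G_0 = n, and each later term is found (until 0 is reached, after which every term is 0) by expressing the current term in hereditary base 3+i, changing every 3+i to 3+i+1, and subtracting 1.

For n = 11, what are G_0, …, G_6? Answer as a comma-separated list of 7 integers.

11, 17, 25, 35, 39, 43, 47

step 0: 11 = 3^2 + 2; sub 4 for 3: 4^2 + 2; = 18; G_1 = 18−1 = 17
step 1: 17 = 4^2 + 1; sub 5 for 4: 5^2 + 1; = 26; G_2 = 26−1 = 25
step 2: 25 = 5^2; sub 6 for 5: 6^2; = 36; G_3 = 36−1 = 35
step 3: 35 = 5·6 + 5; sub 7 for 6: 5·7 + 5; = 40; G_4 = 40−1 = 39
step 4: 39 = 5·7 + 4; sub 8 for 7: 5·8 + 4; = 44; G_5 = 44−1 = 43
step 5: 43 = 5·8 + 3; sub 9 for 8: 5·9 + 3; = 48; G_6 = 48−1 = 47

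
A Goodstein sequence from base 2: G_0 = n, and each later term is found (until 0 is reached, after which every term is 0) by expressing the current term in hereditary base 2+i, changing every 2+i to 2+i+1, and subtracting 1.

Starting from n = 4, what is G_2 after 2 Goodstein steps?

[0] 4 ≡ 2^2 (base 2). Lift 3: 27. −1: 26.
[1] 26 ≡ 2·3^2 + 2·3 + 2 (base 3). Lift 4: 42. −1: 41.
[2] 41 ≡ 2·4^2 + 2·4 + 1 (base 4). Lift 5: 61. −1: 60.

41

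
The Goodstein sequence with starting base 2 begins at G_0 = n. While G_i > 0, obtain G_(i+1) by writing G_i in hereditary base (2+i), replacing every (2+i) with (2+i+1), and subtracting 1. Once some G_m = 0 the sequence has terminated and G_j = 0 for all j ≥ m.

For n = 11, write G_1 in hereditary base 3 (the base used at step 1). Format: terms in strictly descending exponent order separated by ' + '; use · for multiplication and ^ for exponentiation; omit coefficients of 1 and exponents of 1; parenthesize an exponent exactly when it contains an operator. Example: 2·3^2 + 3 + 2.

3^(3 + 1) + 3

step 0: 11 = 2^(2 + 1) + 2 + 1; sub 3 for 2: 3^(3 + 1) + 3 + 1; = 85; G_1 = 85−1 = 84
step 1: 84 = 3^(3 + 1) + 3; sub 4 for 3: 4^(4 + 1) + 4; = 1028; G_2 = 1028−1 = 1027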